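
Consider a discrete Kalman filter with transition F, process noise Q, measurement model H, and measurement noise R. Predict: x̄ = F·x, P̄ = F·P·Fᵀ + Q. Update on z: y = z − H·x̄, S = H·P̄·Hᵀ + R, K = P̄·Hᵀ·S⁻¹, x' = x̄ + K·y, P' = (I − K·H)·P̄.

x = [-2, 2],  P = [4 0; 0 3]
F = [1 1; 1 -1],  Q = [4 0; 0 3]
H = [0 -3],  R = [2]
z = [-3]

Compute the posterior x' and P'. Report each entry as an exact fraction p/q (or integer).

x' = [45/92, 41/46]
P' = [1003/92 1/46; 1/46 5/23]

x̄ = F·x = [0, -4]
P̄ = F·P·Fᵀ + Q = [11 1; 1 10]
y = z − H·x̄ = [-15]
S = H·P̄·Hᵀ + R = [92]
K = P̄·Hᵀ·S⁻¹ = [-3/92; -15/46]
x' = x̄ + K·y = [45/92, 41/46]
P' = (I − K·H)·P̄ = [1003/92 1/46; 1/46 5/23]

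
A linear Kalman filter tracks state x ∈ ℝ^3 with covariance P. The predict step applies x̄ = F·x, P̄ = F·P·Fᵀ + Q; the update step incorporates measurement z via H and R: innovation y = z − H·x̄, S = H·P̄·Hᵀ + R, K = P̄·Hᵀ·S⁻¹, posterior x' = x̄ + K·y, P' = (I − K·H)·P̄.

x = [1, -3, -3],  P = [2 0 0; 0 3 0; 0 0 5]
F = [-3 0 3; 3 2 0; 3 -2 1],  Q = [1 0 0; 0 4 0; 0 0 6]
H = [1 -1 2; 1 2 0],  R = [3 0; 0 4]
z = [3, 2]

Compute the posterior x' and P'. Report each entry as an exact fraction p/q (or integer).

x̄ = F·x = [-12, -3, 6]
P̄ = F·P·Fᵀ + Q = [64 -18 -3; -18 34 6; -3 6 41]
y = z − H·x̄ = [0, 20]
S = H·P̄·Hᵀ + R = [265 -4; -4 132]
K = P̄·Hᵀ·S⁻¹ = [2536/8741 1931/8741; -1270/8741 6545/17482; 2418/8741 2677/34964]
x' = x̄ + K·y = [-66272/8741, 39227/8741, 65831/8741]
P' = (I − K·H)·P̄ = [312620/8741 -152448/8741 -228730/8741; -152448/8741 82769/8741 231407/17482; -228730/8741 231407/17482 703375/34964]

x' = [-66272/8741, 39227/8741, 65831/8741]
P' = [312620/8741 -152448/8741 -228730/8741; -152448/8741 82769/8741 231407/17482; -228730/8741 231407/17482 703375/34964]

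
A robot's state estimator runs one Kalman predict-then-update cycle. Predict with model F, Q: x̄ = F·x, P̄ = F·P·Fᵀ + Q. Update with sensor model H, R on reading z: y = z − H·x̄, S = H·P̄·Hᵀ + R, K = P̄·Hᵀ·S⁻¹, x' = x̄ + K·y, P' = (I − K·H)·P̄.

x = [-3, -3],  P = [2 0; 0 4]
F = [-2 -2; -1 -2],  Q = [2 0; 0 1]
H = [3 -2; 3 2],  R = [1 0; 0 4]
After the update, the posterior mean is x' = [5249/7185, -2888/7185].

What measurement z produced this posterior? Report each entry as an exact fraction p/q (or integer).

z = [3, 1]

x̄ = F·x = [12, 9]
P̄ = F·P·Fᵀ + Q = [26 20; 20 19]
S = H·P̄·Hᵀ + R = [71 158; 158 554]
K = P̄·Hᵀ·S⁻¹ = [1204/7185 1187/7185; -1648/7185 1741/7185]
x' − x̄ = [-80971/7185, -67553/7185] = K·y
y = (KᵀK)⁻¹·Kᵀ·(x' − x̄) = [-15, -53]
z = y + H·x̄ = [-15, -53] + [18, 54] = [3, 1]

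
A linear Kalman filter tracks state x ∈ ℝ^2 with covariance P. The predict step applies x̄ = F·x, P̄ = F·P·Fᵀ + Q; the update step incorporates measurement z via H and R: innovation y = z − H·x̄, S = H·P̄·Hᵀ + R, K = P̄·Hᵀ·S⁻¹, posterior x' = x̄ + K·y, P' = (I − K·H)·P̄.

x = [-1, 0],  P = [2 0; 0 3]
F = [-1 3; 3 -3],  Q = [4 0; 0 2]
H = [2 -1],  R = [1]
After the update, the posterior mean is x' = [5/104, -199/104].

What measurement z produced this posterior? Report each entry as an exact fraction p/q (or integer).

z = [2]

x̄ = F·x = [1, -3]
P̄ = F·P·Fᵀ + Q = [33 -33; -33 47]
S = H·P̄·Hᵀ + R = [312]
K = P̄·Hᵀ·S⁻¹ = [33/104; -113/312]
x' − x̄ = [-99/104, 113/104] = K·y
y = (KᵀK)⁻¹·Kᵀ·(x' − x̄) = [-3]
z = y + H·x̄ = [-3] + [5] = [2]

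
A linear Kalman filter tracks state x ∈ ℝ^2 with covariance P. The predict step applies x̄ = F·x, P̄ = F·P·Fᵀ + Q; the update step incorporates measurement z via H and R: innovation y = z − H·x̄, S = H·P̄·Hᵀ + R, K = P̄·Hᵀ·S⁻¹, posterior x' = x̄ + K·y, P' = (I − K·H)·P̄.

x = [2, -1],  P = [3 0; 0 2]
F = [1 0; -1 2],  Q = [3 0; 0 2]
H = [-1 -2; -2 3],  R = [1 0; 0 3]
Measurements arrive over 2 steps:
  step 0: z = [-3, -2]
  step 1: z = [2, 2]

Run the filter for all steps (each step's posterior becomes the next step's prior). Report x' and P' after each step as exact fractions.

step 0: x̄ = F·x = [2, -4]
step 0: P̄ = F·P·Fᵀ + Q = [6 -3; -3 13]
step 0: y = z − H·x̄ = [-9, 14]
step 0: S = H·P̄·Hᵀ + R = [47 -69; -69 180]
step 0: K = P̄·Hᵀ·S⁻¹ = [-161/411 -329/1233; -115/411 176/1233]
step 0: x' = x̄ + K·y = [2207/1233, 637/1233]
step 0: P' = (I − K·H)·P̄ = [163/411 -1/411; -1/411 58/411]
step 1: x̄ = F·x = [2207/1233, -311/411]
step 1: P̄ = F·P·Fᵀ + Q = [1396/411 -55/137; -55/137 407/137]
step 1: y = z − H·x̄ = [2807/1233, 9679/1233]
step 1: S = H·P̄·Hᵀ + R = [6031/411 -4699/411; -4699/411 19786/411]
step 1: K = P̄·Hᵀ·S⁻¹ = [-88899/236615 -1633/6395; -12793/47323 176/1279]
step 1: x' = x̄ + K·y = [-253159/236615, -13814/47323]
step 1: P' = (I − K·H)·P̄ = [89889/236615 -99/47323; -99/47323 6446/47323]

step 0: x' = [2207/1233, 637/1233], P' = [163/411 -1/411; -1/411 58/411]
step 1: x' = [-253159/236615, -13814/47323], P' = [89889/236615 -99/47323; -99/47323 6446/47323]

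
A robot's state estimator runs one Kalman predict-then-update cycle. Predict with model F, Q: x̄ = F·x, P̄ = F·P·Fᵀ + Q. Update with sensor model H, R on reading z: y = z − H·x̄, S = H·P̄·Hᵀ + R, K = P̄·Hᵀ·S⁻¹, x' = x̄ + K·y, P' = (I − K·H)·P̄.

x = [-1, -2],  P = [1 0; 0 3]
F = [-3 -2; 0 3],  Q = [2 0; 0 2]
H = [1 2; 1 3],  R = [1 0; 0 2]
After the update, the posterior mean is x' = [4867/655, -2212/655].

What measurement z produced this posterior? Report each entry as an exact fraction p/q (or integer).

z = [1, -3]

x̄ = F·x = [7, -6]
P̄ = F·P·Fᵀ + Q = [23 -18; -18 29]
S = H·P̄·Hᵀ + R = [68 107; 107 178]
K = P̄·Hᵀ·S⁻¹ = [1003/655 -717/655; -263/655 412/655]
x' − x̄ = [282/655, 1718/655] = K·y
y = (KᵀK)⁻¹·Kᵀ·(x' − x̄) = [6, 8]
z = y + H·x̄ = [6, 8] + [-5, -11] = [1, -3]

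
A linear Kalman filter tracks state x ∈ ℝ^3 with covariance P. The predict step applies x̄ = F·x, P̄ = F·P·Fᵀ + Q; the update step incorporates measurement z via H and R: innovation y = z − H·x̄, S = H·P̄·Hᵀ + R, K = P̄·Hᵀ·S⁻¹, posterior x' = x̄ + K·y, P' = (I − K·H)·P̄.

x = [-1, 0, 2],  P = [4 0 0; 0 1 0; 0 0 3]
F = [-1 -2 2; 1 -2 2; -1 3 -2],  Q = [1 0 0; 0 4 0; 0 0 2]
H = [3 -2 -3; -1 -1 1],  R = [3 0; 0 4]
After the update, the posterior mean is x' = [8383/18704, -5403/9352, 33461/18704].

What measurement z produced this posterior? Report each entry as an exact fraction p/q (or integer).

x̄ = F·x = [5, 3, -3]
P̄ = F·P·Fᵀ + Q = [21 12 -14; 12 24 -22; -14 -22 27]
S = H·P̄·Hᵀ + R = [375 -214; -214 172]
K = P̄·Hᵀ·S⁻¹ = [1937/9352 -291/18704; -781/4676 -5097/9352; -53/9352 6719/18704]
x' − x̄ = [-85137/18704, -33459/9352, 89573/18704] = K·y
y = (KᵀK)⁻¹·Kᵀ·(x' − x̄) = [-21, 13]
z = y + H·x̄ = [-21, 13] + [18, -11] = [-3, 2]

z = [-3, 2]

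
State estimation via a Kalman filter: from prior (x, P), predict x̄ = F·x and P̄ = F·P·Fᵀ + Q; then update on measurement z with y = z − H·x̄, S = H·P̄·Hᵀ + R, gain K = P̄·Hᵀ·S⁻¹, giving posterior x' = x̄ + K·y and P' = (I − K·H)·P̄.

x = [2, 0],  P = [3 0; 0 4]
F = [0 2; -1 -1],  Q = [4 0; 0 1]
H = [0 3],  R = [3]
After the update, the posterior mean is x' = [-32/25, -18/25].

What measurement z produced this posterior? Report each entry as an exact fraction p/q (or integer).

x̄ = F·x = [0, -2]
P̄ = F·P·Fᵀ + Q = [20 -8; -8 8]
S = H·P̄·Hᵀ + R = [75]
K = P̄·Hᵀ·S⁻¹ = [-8/25; 8/25]
x' − x̄ = [-32/25, 32/25] = K·y
y = (KᵀK)⁻¹·Kᵀ·(x' − x̄) = [4]
z = y + H·x̄ = [4] + [-6] = [-2]

z = [-2]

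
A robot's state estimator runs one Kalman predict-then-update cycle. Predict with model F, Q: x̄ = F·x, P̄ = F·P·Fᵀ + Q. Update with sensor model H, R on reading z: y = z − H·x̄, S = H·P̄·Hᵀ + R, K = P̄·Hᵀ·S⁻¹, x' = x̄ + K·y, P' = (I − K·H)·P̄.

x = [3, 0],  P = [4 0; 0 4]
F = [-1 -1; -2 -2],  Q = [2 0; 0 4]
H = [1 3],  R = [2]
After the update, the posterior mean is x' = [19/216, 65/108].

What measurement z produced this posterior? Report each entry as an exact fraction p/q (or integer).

z = [2]

x̄ = F·x = [-3, -6]
P̄ = F·P·Fᵀ + Q = [10 16; 16 36]
S = H·P̄·Hᵀ + R = [432]
K = P̄·Hᵀ·S⁻¹ = [29/216; 31/108]
x' − x̄ = [667/216, 713/108] = K·y
y = (KᵀK)⁻¹·Kᵀ·(x' − x̄) = [23]
z = y + H·x̄ = [23] + [-21] = [2]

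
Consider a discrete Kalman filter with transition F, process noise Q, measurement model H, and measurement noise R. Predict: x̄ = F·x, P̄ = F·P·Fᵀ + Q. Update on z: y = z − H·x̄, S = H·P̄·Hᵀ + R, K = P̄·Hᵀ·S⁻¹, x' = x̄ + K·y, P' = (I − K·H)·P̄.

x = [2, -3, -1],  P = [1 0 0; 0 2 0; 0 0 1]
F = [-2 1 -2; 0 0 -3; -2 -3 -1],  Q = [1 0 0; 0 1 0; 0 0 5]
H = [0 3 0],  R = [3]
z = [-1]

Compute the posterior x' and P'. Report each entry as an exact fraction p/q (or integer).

x' = [-215/31, -7/31, 156/31]
P' = [233/31 6/31 -54/31; 6/31 10/31 3/31; -54/31 3/31 841/31]

x̄ = F·x = [-5, 3, 6]
P̄ = F·P·Fᵀ + Q = [11 6 0; 6 10 3; 0 3 28]
y = z − H·x̄ = [-10]
S = H·P̄·Hᵀ + R = [93]
K = P̄·Hᵀ·S⁻¹ = [6/31; 10/31; 3/31]
x' = x̄ + K·y = [-215/31, -7/31, 156/31]
P' = (I − K·H)·P̄ = [233/31 6/31 -54/31; 6/31 10/31 3/31; -54/31 3/31 841/31]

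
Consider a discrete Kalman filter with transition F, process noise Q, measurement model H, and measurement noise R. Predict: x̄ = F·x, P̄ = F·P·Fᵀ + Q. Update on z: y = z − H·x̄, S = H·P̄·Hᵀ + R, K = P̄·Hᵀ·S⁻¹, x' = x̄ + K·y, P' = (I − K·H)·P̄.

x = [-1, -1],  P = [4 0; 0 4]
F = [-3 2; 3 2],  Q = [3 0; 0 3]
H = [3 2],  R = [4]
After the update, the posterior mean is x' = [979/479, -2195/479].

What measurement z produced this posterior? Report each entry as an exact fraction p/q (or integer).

z = [-3]

x̄ = F·x = [1, -5]
P̄ = F·P·Fᵀ + Q = [55 -20; -20 55]
S = H·P̄·Hᵀ + R = [479]
K = P̄·Hᵀ·S⁻¹ = [125/479; 50/479]
x' − x̄ = [500/479, 200/479] = K·y
y = (KᵀK)⁻¹·Kᵀ·(x' − x̄) = [4]
z = y + H·x̄ = [4] + [-7] = [-3]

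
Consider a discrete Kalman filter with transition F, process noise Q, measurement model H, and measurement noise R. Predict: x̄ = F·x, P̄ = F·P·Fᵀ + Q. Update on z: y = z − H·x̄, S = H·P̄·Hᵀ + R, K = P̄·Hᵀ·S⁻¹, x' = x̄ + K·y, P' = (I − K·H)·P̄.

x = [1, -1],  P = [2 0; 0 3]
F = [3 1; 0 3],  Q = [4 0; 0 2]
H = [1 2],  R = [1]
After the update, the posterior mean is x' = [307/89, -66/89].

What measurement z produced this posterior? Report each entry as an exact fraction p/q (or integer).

z = [2]

x̄ = F·x = [2, -3]
P̄ = F·P·Fᵀ + Q = [25 9; 9 29]
S = H·P̄·Hᵀ + R = [178]
K = P̄·Hᵀ·S⁻¹ = [43/178; 67/178]
x' − x̄ = [129/89, 201/89] = K·y
y = (KᵀK)⁻¹·Kᵀ·(x' − x̄) = [6]
z = y + H·x̄ = [6] + [-4] = [2]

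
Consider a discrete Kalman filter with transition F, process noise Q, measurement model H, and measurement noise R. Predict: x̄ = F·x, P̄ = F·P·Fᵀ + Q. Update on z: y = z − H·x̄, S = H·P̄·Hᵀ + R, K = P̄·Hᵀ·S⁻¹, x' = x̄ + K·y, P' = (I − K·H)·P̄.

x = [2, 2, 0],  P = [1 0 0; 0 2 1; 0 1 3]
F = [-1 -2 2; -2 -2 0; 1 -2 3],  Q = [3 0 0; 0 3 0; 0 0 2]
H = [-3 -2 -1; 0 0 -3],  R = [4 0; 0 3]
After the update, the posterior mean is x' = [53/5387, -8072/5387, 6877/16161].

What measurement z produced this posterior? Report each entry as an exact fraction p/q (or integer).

z = [2, -1]

x̄ = F·x = [-6, -8, -2]
P̄ = F·P·Fᵀ + Q = [16 6 15; 6 15 0; 15 0 26]
S = H·P̄·Hᵀ + R = [396 213; 213 237]
K = P̄·Hᵀ·S⁻¹ = [-910/5387 -205/5387; -1264/5387 1136/5387; -71/16161 -5255/16161]
x' − x̄ = [32375/5387, 35024/5387, 39199/16161] = K·y
y = (KᵀK)⁻¹·Kᵀ·(x' − x̄) = [-34, -7]
z = y + H·x̄ = [-34, -7] + [36, 6] = [2, -1]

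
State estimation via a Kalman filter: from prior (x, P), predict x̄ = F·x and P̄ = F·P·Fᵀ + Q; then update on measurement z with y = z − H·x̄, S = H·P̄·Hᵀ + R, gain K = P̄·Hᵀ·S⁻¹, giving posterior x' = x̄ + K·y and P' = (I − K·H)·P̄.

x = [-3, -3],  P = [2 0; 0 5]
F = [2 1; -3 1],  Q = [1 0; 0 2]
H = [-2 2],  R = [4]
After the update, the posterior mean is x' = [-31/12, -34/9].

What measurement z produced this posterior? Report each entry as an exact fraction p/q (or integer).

z = [-3]

x̄ = F·x = [-9, 6]
P̄ = F·P·Fᵀ + Q = [14 -7; -7 25]
S = H·P̄·Hᵀ + R = [216]
K = P̄·Hᵀ·S⁻¹ = [-7/36; 8/27]
x' − x̄ = [77/12, -88/9] = K·y
y = (KᵀK)⁻¹·Kᵀ·(x' − x̄) = [-33]
z = y + H·x̄ = [-33] + [30] = [-3]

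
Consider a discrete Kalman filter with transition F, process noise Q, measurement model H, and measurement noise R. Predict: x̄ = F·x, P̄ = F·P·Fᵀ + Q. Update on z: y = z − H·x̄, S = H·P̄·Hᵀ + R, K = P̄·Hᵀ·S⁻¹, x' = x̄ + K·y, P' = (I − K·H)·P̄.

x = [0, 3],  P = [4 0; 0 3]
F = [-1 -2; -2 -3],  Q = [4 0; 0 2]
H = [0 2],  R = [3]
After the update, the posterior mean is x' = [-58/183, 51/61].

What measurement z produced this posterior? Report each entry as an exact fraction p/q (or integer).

x̄ = F·x = [-6, -9]
P̄ = F·P·Fᵀ + Q = [20 26; 26 45]
S = H·P̄·Hᵀ + R = [183]
K = P̄·Hᵀ·S⁻¹ = [52/183; 30/61]
x' − x̄ = [1040/183, 600/61] = K·y
y = (KᵀK)⁻¹·Kᵀ·(x' − x̄) = [20]
z = y + H·x̄ = [20] + [-18] = [2]

z = [2]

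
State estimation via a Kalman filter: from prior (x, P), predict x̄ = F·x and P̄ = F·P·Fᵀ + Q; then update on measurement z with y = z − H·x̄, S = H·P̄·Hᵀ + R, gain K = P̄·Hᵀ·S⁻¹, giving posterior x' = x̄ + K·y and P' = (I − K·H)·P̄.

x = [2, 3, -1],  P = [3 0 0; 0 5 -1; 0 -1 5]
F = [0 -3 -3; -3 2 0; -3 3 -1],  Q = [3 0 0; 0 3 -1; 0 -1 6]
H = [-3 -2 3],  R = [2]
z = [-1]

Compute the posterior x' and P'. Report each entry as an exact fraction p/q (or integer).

x' = [963/1126, -2263/563, -2409/1126]
P' = [22449/1126 4665/563 28503/1126; 4665/563 17492/563 16375/563; 28503/1126 16375/563 50485/1126]

x̄ = F·x = [-6, 0, 4]
P̄ = F·P·Fᵀ + Q = [75 -24 -24; -24 50 58; -24 58 89]
y = z − H·x̄ = [-31]
S = H·P̄·Hᵀ + R = [1126]
K = P̄·Hᵀ·S⁻¹ = [-249/1126; 73/563; 223/1126]
x' = x̄ + K·y = [963/1126, -2263/563, -2409/1126]
P' = (I − K·H)·P̄ = [22449/1126 4665/563 28503/1126; 4665/563 17492/563 16375/563; 28503/1126 16375/563 50485/1126]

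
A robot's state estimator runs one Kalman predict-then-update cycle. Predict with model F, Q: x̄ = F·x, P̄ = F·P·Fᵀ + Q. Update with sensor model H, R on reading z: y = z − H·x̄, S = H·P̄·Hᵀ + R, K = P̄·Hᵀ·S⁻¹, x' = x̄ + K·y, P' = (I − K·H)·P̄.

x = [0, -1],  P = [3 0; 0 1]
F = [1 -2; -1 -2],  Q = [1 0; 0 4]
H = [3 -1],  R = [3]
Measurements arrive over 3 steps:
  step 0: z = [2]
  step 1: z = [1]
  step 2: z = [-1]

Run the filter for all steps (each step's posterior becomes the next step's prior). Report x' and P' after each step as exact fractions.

step 0: x̄ = F·x = [2, 2]
step 0: P̄ = F·P·Fᵀ + Q = [8 1; 1 11]
step 0: y = z − H·x̄ = [-2]
step 0: S = H·P̄·Hᵀ + R = [80]
step 0: K = P̄·Hᵀ·S⁻¹ = [23/80; -1/10]
step 0: x' = x̄ + K·y = [57/40, 11/5]
step 0: P' = (I − K·H)·P̄ = [111/80 33/10; 33/10 51/5]
step 1: x̄ = F·x = [-119/40, -233/40]
step 1: P̄ = F·P·Fᵀ + Q = [2399/80 3153/80; 3153/80 4751/80]
step 1: y = z − H·x̄ = [41/10]
step 1: S = H·P̄·Hᵀ + R = [479/5]
step 1: K = P̄·Hᵀ·S⁻¹ = [1011/1916; 1177/1916]
step 1: x' = x̄ + K·y = [-1555/1916, -6335/1916]
step 1: P' = (I − K·H)·P̄ = [3175/958 16017/1916; 16017/1916 11130/479]
step 2: x̄ = F·x = [11115/1916, 14225/1916]
step 2: P̄ = F·P·Fᵀ + Q = [61139/958 85865/958; 85865/958 128081/958]
step 2: y = z − H·x̄ = [-5259/479]
step 2: S = H·P̄·Hᵀ + R = [83008/479]
step 2: K = P̄·Hᵀ·S⁻¹ = [6097/10376; 64757/83008]
step 2: x' = x̄ + K·y = [-6747/10376, -94697/83008]
step 2: P' = (I − K·H)·P̄ = [10335/2594 105729/10376; 105729/10376 2343225/83008]

step 0: x' = [57/40, 11/5], P' = [111/80 33/10; 33/10 51/5]
step 1: x' = [-1555/1916, -6335/1916], P' = [3175/958 16017/1916; 16017/1916 11130/479]
step 2: x' = [-6747/10376, -94697/83008], P' = [10335/2594 105729/10376; 105729/10376 2343225/83008]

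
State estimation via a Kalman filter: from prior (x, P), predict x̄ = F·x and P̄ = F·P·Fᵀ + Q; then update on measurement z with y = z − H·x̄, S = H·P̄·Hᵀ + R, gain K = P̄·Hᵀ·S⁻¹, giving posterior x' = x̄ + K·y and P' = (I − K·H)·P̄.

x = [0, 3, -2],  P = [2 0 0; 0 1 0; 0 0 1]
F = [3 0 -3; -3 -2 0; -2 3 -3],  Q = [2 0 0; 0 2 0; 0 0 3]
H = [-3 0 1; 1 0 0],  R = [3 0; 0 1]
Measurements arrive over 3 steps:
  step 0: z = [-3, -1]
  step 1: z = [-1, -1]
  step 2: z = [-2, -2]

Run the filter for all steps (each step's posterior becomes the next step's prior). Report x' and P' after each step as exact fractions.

step 0: x̄ = F·x = [6, -6, 15]
step 0: P̄ = F·P·Fᵀ + Q = [29 -18 -3; -18 24 6; -3 6 29]
step 0: y = z − H·x̄ = [0, -7]
step 0: S = H·P̄·Hᵀ + R = [311 -90; -90 30]
step 0: K = P̄·Hᵀ·S⁻¹ = [-3/41 919/1230; 6/41 -33/205; 29/41 829/410]
step 0: x' = x̄ + K·y = [947/1230, -999/205, 347/410]
step 0: P' = (I − K·H)·P̄ = [919/1230 -33/205 829/410; -33/205 2526/205 -9/205; 829/410 -9/205 3357/410]
step 1: x̄ = F·x = [-47/205, 3049/410, -22999/1230]
step 1: P̄ = F·P·Fᵀ + Q = [9434/205 2496/205 12728/205; 2496/205 22993/410 -20791/410; 12728/205 -20791/410 267601/1230]
step 1: y = z − H·x̄ = [20923/1230, -158/205]
step 1: S = H·P̄·Hᵀ + R = [322519/1230 -15574/205; -15574/205 9639/205]
step 1: K = P̄·Hᵀ·S⁻¹ = [-31148/2688559 7743158/8065677; -1302501/2688559 -1408290/2688559; 2537281/2688559 7649714/2688559]
step 1: x' = x̄ + K·y = [-9406637/8065677, -1077171/2688559, -13006965/2688559]
step 1: P' = (I − K·H)·P̄ = [7743158/8065677 -1408290/2688559 7649714/2688559; -1408290/2688559 54296750/2688559 -8132373/2688559; 7649714/2688559 -8132373/2688559 30560985/2688559]
step 2: x̄ = F·x = [29614258/2688559, 11560979/2688559, 126181420/8065677]
step 2: P̄ = F·P·Fᵀ + Q = [165960605/2688559 5273454/2688559 297130154/2688559; 5273454/2688559 228894112/2688559 -283199546/2688559; 297130154/2688559 -283199546/2688559 3111564794/8065677]
step 2: y = z − H·x̄ = [124215548/8065677, -34991376/2688559]
step 2: S = H·P̄·Hᵀ + R = [2268355388/8065677 -200751661/2688559; -200751661/2688559 168649164/2688559]
step 2: K = P̄·Hᵀ·S⁻¹ = [-200751661/32440246697 95052384703/97320740091; -18363295302/32440246697 -20844395556/32440246697; 31332044222/32440246697 94450129720/32440246697]
step 2: x' = x̄ + K·y = [-174394054442/97320740091, 127979150493/32440246697, -239228098332/32440246697]
step 2: P' = (I − K·H)·P̄ = [95052384703/97320740091 -20844395556/32440246697 94450129720/32440246697; -20844395556/32440246697 760374814208/32440246697 -117623072574/32440246697; 94450129720/32440246697 -117623072574/32440246697 377346521826/32440246697]

step 0: x' = [947/1230, -999/205, 347/410], P' = [919/1230 -33/205 829/410; -33/205 2526/205 -9/205; 829/410 -9/205 3357/410]
step 1: x' = [-9406637/8065677, -1077171/2688559, -13006965/2688559], P' = [7743158/8065677 -1408290/2688559 7649714/2688559; -1408290/2688559 54296750/2688559 -8132373/2688559; 7649714/2688559 -8132373/2688559 30560985/2688559]
step 2: x' = [-174394054442/97320740091, 127979150493/32440246697, -239228098332/32440246697], P' = [95052384703/97320740091 -20844395556/32440246697 94450129720/32440246697; -20844395556/32440246697 760374814208/32440246697 -117623072574/32440246697; 94450129720/32440246697 -117623072574/32440246697 377346521826/32440246697]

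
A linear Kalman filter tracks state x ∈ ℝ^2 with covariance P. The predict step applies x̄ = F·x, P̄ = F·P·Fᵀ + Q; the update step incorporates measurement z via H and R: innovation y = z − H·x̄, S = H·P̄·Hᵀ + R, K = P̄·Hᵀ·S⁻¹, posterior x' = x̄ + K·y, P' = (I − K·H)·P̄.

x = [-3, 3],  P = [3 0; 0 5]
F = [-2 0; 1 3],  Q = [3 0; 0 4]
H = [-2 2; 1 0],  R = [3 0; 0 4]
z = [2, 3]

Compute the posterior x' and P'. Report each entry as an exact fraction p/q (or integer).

x' = [16383/4297, 20812/4297]
P' = [12084/4297 11832/4297; 11832/4297 14760/4297]

x̄ = F·x = [6, 6]
P̄ = F·P·Fᵀ + Q = [15 -6; -6 52]
y = z − H·x̄ = [2, -3]
S = H·P̄·Hᵀ + R = [319 -42; -42 19]
K = P̄·Hᵀ·S⁻¹ = [-168/4297 3021/4297; 1952/4297 2958/4297]
x' = x̄ + K·y = [16383/4297, 20812/4297]
P' = (I − K·H)·P̄ = [12084/4297 11832/4297; 11832/4297 14760/4297]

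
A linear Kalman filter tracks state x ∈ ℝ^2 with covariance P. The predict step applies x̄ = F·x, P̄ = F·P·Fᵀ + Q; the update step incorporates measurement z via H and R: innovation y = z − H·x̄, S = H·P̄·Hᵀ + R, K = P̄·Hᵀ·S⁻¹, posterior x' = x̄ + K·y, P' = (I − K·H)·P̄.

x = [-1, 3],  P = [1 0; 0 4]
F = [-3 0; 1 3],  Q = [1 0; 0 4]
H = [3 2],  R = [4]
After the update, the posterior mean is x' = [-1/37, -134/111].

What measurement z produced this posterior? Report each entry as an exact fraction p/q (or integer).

z = [-3]

x̄ = F·x = [3, 8]
P̄ = F·P·Fᵀ + Q = [10 -3; -3 41]
S = H·P̄·Hᵀ + R = [222]
K = P̄·Hᵀ·S⁻¹ = [4/37; 73/222]
x' − x̄ = [-112/37, -1022/111] = K·y
y = (KᵀK)⁻¹·Kᵀ·(x' − x̄) = [-28]
z = y + H·x̄ = [-28] + [25] = [-3]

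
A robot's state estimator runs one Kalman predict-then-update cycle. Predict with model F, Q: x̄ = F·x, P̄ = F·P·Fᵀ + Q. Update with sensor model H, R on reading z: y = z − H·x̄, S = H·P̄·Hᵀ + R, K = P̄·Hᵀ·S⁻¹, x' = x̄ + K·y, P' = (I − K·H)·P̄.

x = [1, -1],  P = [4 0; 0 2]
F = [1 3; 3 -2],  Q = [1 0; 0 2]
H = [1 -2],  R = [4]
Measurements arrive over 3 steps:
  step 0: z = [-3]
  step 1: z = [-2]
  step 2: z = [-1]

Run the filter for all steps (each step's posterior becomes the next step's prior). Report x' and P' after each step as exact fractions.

step 0: x̄ = F·x = [-2, 5]
step 0: P̄ = F·P·Fᵀ + Q = [23 0; 0 46]
step 0: y = z − H·x̄ = [9]
step 0: S = H·P̄·Hᵀ + R = [211]
step 0: K = P̄·Hᵀ·S⁻¹ = [23/211; -92/211]
step 0: x' = x̄ + K·y = [-215/211, 227/211]
step 0: P' = (I − K·H)·P̄ = [4324/211 2116/211; 2116/211 1242/211]
step 1: x̄ = F·x = [466/211, -1099/211]
step 1: P̄ = F·P·Fᵀ + Q = [28409/211 20332/211; 20332/211 18914/211]
step 1: y = z − H·x̄ = [-3086/211]
step 1: S = H·P̄·Hᵀ + R = [23581/211]
step 1: K = P̄·Hᵀ·S⁻¹ = [-12255/23581; -17496/23581]
step 1: x' = x̄ + K·y = [231316/23581, 133067/23581]
step 1: P' = (I − K·H)·P̄ = [2463164/23581 1256092/23581; 1256092/23581 663038/23581]
step 2: x̄ = F·x = [630517/23581, 427814/23581]
step 2: P̄ = F·P·Fᵀ + Q = [15990639/23581 12203908/23581; 12203908/23581 9794686/23581]
step 2: y = z − H·x̄ = [201530/23581]
step 2: S = H·P̄·Hᵀ + R = [6448075/23581]
step 2: K = P̄·Hᵀ·S⁻¹ = [-8417177/6448075; -7385464/6448075]
step 2: x' = x̄ + K·y = [20095053/1289615, 10772946/1289615]
step 2: P' = (I − K·H)·P̄ = [1368049316/6448075 700859012/6448075; 700859012/6448075 365200434/6448075]

step 0: x' = [-215/211, 227/211], P' = [4324/211 2116/211; 2116/211 1242/211]
step 1: x' = [231316/23581, 133067/23581], P' = [2463164/23581 1256092/23581; 1256092/23581 663038/23581]
step 2: x' = [20095053/1289615, 10772946/1289615], P' = [1368049316/6448075 700859012/6448075; 700859012/6448075 365200434/6448075]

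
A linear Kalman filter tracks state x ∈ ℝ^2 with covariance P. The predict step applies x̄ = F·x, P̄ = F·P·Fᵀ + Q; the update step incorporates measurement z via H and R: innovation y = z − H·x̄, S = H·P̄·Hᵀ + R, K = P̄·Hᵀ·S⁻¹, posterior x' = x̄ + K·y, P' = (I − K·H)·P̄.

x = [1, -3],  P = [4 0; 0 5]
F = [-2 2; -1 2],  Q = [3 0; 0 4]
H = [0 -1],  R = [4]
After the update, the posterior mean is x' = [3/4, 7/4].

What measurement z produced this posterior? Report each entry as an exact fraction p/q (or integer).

x̄ = F·x = [-8, -7]
P̄ = F·P·Fᵀ + Q = [39 28; 28 28]
S = H·P̄·Hᵀ + R = [32]
K = P̄·Hᵀ·S⁻¹ = [-7/8; -7/8]
x' − x̄ = [35/4, 35/4] = K·y
y = (KᵀK)⁻¹·Kᵀ·(x' − x̄) = [-10]
z = y + H·x̄ = [-10] + [7] = [-3]

z = [-3]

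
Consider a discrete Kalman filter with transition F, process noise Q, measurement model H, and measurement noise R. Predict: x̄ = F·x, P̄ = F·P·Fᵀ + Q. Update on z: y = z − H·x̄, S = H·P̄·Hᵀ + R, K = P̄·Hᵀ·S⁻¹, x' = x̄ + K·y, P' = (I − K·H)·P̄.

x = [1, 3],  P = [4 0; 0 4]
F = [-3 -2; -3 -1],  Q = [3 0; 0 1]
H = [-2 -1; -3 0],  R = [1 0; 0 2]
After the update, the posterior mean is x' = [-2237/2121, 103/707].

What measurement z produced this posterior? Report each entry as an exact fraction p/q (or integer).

z = [2, 3]

x̄ = F·x = [-9, -6]
P̄ = F·P·Fᵀ + Q = [55 44; 44 41]
S = H·P̄·Hᵀ + R = [438 462; 462 497]
K = P̄·Hᵀ·S⁻¹ = [-22/303 -187/707; -149/202 297/707]
x' − x̄ = [16852/2121, 4345/707] = K·y
y = (KᵀK)⁻¹·Kᵀ·(x' − x̄) = [-22, -24]
z = y + H·x̄ = [-22, -24] + [24, 27] = [2, 3]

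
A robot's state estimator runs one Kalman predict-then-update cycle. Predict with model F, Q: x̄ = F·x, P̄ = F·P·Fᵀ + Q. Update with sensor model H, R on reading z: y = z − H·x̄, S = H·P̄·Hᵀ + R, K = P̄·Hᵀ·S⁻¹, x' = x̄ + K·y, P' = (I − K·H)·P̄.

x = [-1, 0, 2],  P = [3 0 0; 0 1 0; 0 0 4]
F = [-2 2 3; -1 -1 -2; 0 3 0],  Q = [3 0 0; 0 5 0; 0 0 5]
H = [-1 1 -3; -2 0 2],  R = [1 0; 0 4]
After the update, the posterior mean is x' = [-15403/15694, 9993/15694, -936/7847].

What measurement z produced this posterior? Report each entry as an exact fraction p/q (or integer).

z = [2, 2]

x̄ = F·x = [8, -3, 0]
P̄ = F·P·Fᵀ + Q = [55 -20 6; -20 25 -3; 6 -3 14]
S = H·P̄·Hᵀ + R = [301 84; 84 232]
K = P̄·Hᵀ·S⁻¹ = [-1668/7847 -1549/4484; 1209/7847 407/4484; -1647/7847 325/2242]
x' − x̄ = [-140955/15694, 57075/15694, -936/7847] = K·y
y = (KᵀK)⁻¹·Kᵀ·(x' − x̄) = [13, 18]
z = y + H·x̄ = [13, 18] + [-11, -16] = [2, 2]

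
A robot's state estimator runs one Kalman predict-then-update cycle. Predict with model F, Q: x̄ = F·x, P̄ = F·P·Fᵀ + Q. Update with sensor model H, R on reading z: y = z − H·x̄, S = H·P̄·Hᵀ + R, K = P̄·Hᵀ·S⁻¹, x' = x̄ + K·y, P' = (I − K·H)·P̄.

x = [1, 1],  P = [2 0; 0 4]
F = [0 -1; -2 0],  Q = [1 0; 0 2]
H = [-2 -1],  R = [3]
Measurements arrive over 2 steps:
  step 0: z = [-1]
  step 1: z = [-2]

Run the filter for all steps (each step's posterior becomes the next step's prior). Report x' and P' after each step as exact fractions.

step 0: x' = [17/33, -16/33], P' = [65/33 -100/33; -100/33 230/33]
step 1: x' = [1000/677, -850/677], P' = [2175/677 -3372/677; -3372/677 6522/677]

step 0: x̄ = F·x = [-1, -2]
step 0: P̄ = F·P·Fᵀ + Q = [5 0; 0 10]
step 0: y = z − H·x̄ = [-5]
step 0: S = H·P̄·Hᵀ + R = [33]
step 0: K = P̄·Hᵀ·S⁻¹ = [-10/33; -10/33]
step 0: x' = x̄ + K·y = [17/33, -16/33]
step 0: P' = (I − K·H)·P̄ = [65/33 -100/33; -100/33 230/33]
step 1: x̄ = F·x = [16/33, -34/33]
step 1: P̄ = F·P·Fᵀ + Q = [263/33 -200/33; -200/33 326/33]
step 1: y = z − H·x̄ = [-68/33]
step 1: S = H·P̄·Hᵀ + R = [677/33]
step 1: K = P̄·Hᵀ·S⁻¹ = [-326/677; 74/677]
step 1: x' = x̄ + K·y = [1000/677, -850/677]
step 1: P' = (I − K·H)·P̄ = [2175/677 -3372/677; -3372/677 6522/677]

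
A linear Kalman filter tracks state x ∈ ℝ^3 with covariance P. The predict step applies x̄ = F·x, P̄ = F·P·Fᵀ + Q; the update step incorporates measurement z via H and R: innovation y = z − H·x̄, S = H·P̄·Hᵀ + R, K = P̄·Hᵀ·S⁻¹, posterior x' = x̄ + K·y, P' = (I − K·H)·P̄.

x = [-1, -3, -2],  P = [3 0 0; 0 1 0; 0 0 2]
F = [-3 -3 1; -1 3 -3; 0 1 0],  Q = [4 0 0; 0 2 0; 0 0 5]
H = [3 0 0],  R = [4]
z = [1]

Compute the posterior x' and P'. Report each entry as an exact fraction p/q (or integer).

x' = [83/191, -121/191, -885/382]
P' = [84/191 -12/191 -6/191; -12/191 5950/191 492/191; -6/191 492/191 2211/382]

x̄ = F·x = [10, -2, -3]
P̄ = F·P·Fᵀ + Q = [42 -6 -3; -6 32 3; -3 3 6]
y = z − H·x̄ = [-29]
S = H·P̄·Hᵀ + R = [382]
K = P̄·Hᵀ·S⁻¹ = [63/191; -9/191; -9/382]
x' = x̄ + K·y = [83/191, -121/191, -885/382]
P' = (I − K·H)·P̄ = [84/191 -12/191 -6/191; -12/191 5950/191 492/191; -6/191 492/191 2211/382]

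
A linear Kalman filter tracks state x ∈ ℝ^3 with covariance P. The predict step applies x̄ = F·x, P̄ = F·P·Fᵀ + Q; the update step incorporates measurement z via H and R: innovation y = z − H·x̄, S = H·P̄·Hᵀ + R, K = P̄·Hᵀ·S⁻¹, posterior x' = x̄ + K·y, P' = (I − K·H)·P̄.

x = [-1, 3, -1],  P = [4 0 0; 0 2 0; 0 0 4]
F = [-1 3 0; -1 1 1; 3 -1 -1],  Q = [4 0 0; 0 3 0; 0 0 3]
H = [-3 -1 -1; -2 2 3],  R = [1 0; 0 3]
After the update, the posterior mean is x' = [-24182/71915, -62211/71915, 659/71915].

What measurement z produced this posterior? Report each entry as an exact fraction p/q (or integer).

x̄ = F·x = [10, 3, -5]
P̄ = F·P·Fᵀ + Q = [26 10 -18; 10 13 -18; -18 -18 45]
S = H·P̄·Hᵀ + R = [209 171; 171 484]
K = P̄·Hᵀ·S⁻¹ = [-19174/71915 -316/3785; -3892/71915 -303/3785; -10017/71915 1242/3785]
x' − x̄ = [-743332/71915, -277956/71915, 360234/71915] = K·y
y = (KᵀK)⁻¹·Kᵀ·(x' − x̄) = [30, 28]
z = y + H·x̄ = [30, 28] + [-28, -29] = [2, -1]

z = [2, -1]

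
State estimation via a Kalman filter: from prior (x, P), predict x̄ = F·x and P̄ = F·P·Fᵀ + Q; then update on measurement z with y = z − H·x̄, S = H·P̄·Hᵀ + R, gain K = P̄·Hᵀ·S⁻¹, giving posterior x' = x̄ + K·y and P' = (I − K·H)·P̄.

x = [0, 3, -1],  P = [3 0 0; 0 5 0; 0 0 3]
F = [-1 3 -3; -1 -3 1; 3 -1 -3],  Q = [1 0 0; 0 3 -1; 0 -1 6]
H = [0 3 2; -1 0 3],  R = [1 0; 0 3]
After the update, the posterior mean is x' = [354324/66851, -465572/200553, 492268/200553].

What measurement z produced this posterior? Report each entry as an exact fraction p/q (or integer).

x̄ = F·x = [12, -10, 0]
P̄ = F·P·Fᵀ + Q = [76 -51 3; -51 54 -4; 3 -4 65]
S = H·P̄·Hᵀ + R = [699 501; 501 646]
K = P̄·Hᵀ·S⁻¹ = [-20465/66851 8938/66851; 79945/200553 -16631/66851; -19964/200553 25030/66851]
x' − x̄ = [-447888/66851, 1539958/200553, 492268/200553] = K·y
y = (KᵀK)⁻¹·Kᵀ·(x' − x̄) = [28, 14]
z = y + H·x̄ = [28, 14] + [-30, -12] = [-2, 2]

z = [-2, 2]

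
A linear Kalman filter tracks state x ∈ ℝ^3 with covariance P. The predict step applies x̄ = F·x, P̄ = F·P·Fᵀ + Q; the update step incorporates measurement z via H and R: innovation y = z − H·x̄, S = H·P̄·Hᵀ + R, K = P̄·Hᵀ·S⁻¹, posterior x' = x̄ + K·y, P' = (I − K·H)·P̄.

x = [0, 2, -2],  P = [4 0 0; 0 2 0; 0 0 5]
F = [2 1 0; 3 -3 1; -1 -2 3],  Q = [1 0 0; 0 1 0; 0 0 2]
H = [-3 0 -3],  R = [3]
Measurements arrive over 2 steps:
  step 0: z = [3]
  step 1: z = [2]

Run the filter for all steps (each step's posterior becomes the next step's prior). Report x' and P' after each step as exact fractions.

step 0: x' = [473/163, -611/163, -643/163], P' = [2950/163 2241/163 -2943/163; 2241/163 6513/163 -2208/163; -2943/163 -2208/163 2990/163]
step 1: x' = [-192754/84073, 1570148/84073, 135969/84073], P' = [762791/84073 -368457/84073 -789764/84073; -368457/84073 17424723/84073 385020/84073; -789764/84073 385020/84073 844707/84073]

step 0: x̄ = F·x = [2, -8, -10]
step 0: P̄ = F·P·Fᵀ + Q = [19 18 -12; 18 60 15; -12 15 59]
step 0: y = z − H·x̄ = [-21]
step 0: S = H·P̄·Hᵀ + R = [489]
step 0: K = P̄·Hᵀ·S⁻¹ = [-7/163; -33/163; -47/163]
step 0: x' = x̄ + K·y = [473/163, -611/163, -643/163]
step 0: P' = (I − K·H)·P̄ = [2950/163 2241/163 -2943/163; 2241/163 6513/163 -2208/163; -2943/163 -2208/163 2990/163]
step 1: x̄ = F·x = [335/163, 2609/163, -1180/163]
step 1: P̄ = F·P·Fᵀ + Q = [27440/163 -16656/163 -54413/163; -16656/163 43572/163 33219/163; -54413/163 33219/163 109356/163]
step 1: y = z − H·x̄ = [-2209/163]
step 1: S = H·P̄·Hᵀ + R = [252219/163]
step 1: K = P̄·Hᵀ·S⁻¹ = [26973/84073; -16563/84073; -54943/84073]
step 1: x' = x̄ + K·y = [-192754/84073, 1570148/84073, 135969/84073]
step 1: P' = (I − K·H)·P̄ = [762791/84073 -368457/84073 -789764/84073; -368457/84073 17424723/84073 385020/84073; -789764/84073 385020/84073 844707/84073]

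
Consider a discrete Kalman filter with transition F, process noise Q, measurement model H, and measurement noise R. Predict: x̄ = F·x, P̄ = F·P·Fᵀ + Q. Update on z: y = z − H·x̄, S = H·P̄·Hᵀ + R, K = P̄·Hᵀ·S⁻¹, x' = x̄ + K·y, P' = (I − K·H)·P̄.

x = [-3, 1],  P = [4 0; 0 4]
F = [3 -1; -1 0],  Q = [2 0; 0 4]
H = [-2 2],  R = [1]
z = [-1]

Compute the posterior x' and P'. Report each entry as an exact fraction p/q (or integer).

x̄ = F·x = [-10, 3]
P̄ = F·P·Fᵀ + Q = [42 -12; -12 8]
y = z − H·x̄ = [-27]
S = H·P̄·Hᵀ + R = [297]
K = P̄·Hᵀ·S⁻¹ = [-4/11; 40/297]
x' = x̄ + K·y = [-2/11, -7/11]
P' = (I − K·H)·P̄ = [30/11 28/11; 28/11 776/297]

x' = [-2/11, -7/11]
P' = [30/11 28/11; 28/11 776/297]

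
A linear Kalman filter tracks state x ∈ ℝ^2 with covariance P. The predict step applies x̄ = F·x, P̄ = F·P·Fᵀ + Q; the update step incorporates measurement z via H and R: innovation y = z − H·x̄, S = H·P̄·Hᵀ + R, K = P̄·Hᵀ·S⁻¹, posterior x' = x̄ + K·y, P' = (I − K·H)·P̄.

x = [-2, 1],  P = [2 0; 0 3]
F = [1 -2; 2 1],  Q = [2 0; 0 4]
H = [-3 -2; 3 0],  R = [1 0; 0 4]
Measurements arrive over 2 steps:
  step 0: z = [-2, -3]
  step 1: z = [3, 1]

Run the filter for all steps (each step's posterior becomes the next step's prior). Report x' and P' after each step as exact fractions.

step 0: x̄ = F·x = [-4, -3]
step 0: P̄ = F·P·Fᵀ + Q = [16 -2; -2 15]
step 0: y = z − H·x̄ = [-20, 9]
step 0: S = H·P̄·Hᵀ + R = [181 -132; -132 148]
step 0: K = P̄·Hᵀ·S⁻¹ = [-44/2341 720/2341; -1086/2341 -2127/4682]
step 0: x' = x̄ + K·y = [-2004/2341, 10251/4682]
step 0: P' = (I − K·H)·P̄ = [960/2341 -1418/2341; -1418/2341 2670/2341]
step 1: x̄ = F·x = [-12255/2341, 2235/4682]
step 1: P̄ = F·P·Fᵀ + Q = [21994/2341 834/2341; 834/2341 10202/2341]
step 1: y = z − H·x̄ = [-27507/2341, 39106/2341]
step 1: S = H·P̄·Hᵀ + R = [251103/2341 -202950/2341; -202950/2341 207310/2341]
step 1: K = P̄·Hᵀ·S⁻¹ = [-9020/154741 202101/773705; -181156/464223 -286239/773705]
step 1: x' = x̄ + K·y = [-144309/773705, -1729133/1547410]
step 1: P' = (I − K·H)·P̄ = [269468/773705 -381652/773705; -381652/773705 2170324/2321115]

step 0: x' = [-2004/2341, 10251/4682], P' = [960/2341 -1418/2341; -1418/2341 2670/2341]
step 1: x' = [-144309/773705, -1729133/1547410], P' = [269468/773705 -381652/773705; -381652/773705 2170324/2321115]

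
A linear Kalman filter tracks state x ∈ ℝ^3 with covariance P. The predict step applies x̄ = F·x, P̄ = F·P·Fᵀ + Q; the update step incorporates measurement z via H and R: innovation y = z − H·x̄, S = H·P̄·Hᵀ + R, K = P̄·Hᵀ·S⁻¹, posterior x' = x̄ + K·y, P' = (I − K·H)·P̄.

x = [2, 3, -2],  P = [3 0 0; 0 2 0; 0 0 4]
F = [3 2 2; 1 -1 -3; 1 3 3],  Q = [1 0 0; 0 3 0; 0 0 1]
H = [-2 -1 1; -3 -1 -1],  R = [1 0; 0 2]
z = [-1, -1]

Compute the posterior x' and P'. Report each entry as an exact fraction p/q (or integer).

x' = [-28505/30743, 104149/30743, 14128/30743]
P' = [26130/30743 -57071/30743 -3433/30743; -57071/30743 145031/30743 12156/30743; -3433/30743 12156/30743 19731/30743]

x̄ = F·x = [8, 5, 5]
P̄ = F·P·Fᵀ + Q = [52 -19 45; -19 44 -39; 45 -39 58]
y = z − H·x̄ = [15, 33]
S = H·P̄·Hᵀ + R = [133 158; 158 650]
K = P̄·Hᵀ·S⁻¹ = [1378/30743 -8943/30743; -18733/30743 7013/30743; 14441/30743 -10794/30743]
x' = x̄ + K·y = [-28505/30743, 104149/30743, 14128/30743]
P' = (I − K·H)·P̄ = [26130/30743 -57071/30743 -3433/30743; -57071/30743 145031/30743 12156/30743; -3433/30743 12156/30743 19731/30743]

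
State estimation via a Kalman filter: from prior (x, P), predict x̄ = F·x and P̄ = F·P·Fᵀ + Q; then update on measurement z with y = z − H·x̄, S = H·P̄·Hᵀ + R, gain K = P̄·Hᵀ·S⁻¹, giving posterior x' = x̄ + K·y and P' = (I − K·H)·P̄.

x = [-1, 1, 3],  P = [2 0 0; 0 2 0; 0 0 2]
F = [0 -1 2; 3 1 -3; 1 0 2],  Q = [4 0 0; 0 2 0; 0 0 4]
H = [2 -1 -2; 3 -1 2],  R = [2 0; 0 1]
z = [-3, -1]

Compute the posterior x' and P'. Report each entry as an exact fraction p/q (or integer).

x' = [-443/305, -521/305, 263/305]
P' = [464/305 1118/305 -114/305; 1118/305 2916/305 -238/305; -114/305 -238/305 84/305]

x̄ = F·x = [5, -11, 5]
P̄ = F·P·Fᵀ + Q = [14 -14 8; -14 40 -6; 8 -6 14]
y = z − H·x̄ = [-14, -37]
S = H·P̄·Hᵀ + R = [122 122; 122 427]
K = P̄·Hᵀ·S⁻¹ = [19/305 46/305; -102/305 -38/305; -79/305 64/305]
x' = x̄ + K·y = [-443/305, -521/305, 263/305]
P' = (I − K·H)·P̄ = [464/305 1118/305 -114/305; 1118/305 2916/305 -238/305; -114/305 -238/305 84/305]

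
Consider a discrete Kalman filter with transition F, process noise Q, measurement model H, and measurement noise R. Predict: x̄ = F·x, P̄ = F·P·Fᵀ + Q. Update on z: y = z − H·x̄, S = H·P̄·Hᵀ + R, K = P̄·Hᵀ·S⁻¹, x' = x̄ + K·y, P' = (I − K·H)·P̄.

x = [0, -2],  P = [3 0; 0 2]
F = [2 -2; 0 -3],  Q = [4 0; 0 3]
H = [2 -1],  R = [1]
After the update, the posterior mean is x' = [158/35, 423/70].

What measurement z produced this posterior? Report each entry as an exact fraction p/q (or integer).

x̄ = F·x = [4, 6]
P̄ = F·P·Fᵀ + Q = [24 12; 12 21]
S = H·P̄·Hᵀ + R = [70]
K = P̄·Hᵀ·S⁻¹ = [18/35; 3/70]
x' − x̄ = [18/35, 3/70] = K·y
y = (KᵀK)⁻¹·Kᵀ·(x' − x̄) = [1]
z = y + H·x̄ = [1] + [2] = [3]

z = [3]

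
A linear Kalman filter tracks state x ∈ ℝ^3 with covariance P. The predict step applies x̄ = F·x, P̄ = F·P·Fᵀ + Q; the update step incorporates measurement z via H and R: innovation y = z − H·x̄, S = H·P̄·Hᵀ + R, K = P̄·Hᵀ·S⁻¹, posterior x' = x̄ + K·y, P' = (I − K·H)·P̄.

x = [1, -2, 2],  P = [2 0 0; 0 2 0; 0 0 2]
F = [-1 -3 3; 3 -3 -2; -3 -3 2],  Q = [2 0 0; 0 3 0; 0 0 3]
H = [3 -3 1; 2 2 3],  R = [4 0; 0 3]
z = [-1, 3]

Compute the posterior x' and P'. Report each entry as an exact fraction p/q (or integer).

x' = [2234697/915179, 1930905/915179, -1821315/915179]
P' = [3105944/915179 1933468/915179 -3239140/915179; 1933468/915179 1496243/915179 -2127515/915179; -3239140/915179 -2127515/915179 3695447/915179]

x̄ = F·x = [11, 5, 7]
P̄ = F·P·Fᵀ + Q = [40 0 36; 0 47 -8; 36 -8 47]
y = z − H·x̄ = [-26, -50]
S = H·P̄·Hᵀ + R = [1098 551; 551 1110]
K = P̄·Hᵀ·S⁻¹ = [69572/915179 120468/915179; -203960/915179 158959/915179; 90143/915179 117677/915179]
x' = x̄ + K·y = [2234697/915179, 1930905/915179, -1821315/915179]
P' = (I − K·H)·P̄ = [3105944/915179 1933468/915179 -3239140/915179; 1933468/915179 1496243/915179 -2127515/915179; -3239140/915179 -2127515/915179 3695447/915179]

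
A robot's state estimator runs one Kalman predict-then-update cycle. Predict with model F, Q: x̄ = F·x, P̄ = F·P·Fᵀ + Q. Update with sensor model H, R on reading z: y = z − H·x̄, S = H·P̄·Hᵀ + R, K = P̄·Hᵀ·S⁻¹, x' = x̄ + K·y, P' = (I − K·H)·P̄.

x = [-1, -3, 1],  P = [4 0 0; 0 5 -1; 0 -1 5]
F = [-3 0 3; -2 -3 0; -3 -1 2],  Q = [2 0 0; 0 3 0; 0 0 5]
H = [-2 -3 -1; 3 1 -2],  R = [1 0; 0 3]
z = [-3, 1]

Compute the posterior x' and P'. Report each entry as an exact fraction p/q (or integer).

x' = [-150118/162403, 311071/162403, -138996/162403]
P' = [1506537/162403 -1474955/162403 1417511/162403; -1474955/162403 1466349/162403 -1408272/162403; 1417511/162403 -1408272/162403 1417878/162403]

x̄ = F·x = [6, 11, 8]
P̄ = F·P·Fᵀ + Q = [83 33 69; 33 64 45; 69 45 70]
y = z − H·x̄ = [50, -12]
S = H·P̄·Hᵀ + R = [1921 -619; -619 284]
K = P̄·Hᵀ·S⁻¹ = [-5720/162403 69878/162403; -40865/162403 -47324/162403; -28084/162403 2835/162403]
x' = x̄ + K·y = [-150118/162403, 311071/162403, -138996/162403]
P' = (I − K·H)·P̄ = [1506537/162403 -1474955/162403 1417511/162403; -1474955/162403 1466349/162403 -1408272/162403; 1417511/162403 -1408272/162403 1417878/162403]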